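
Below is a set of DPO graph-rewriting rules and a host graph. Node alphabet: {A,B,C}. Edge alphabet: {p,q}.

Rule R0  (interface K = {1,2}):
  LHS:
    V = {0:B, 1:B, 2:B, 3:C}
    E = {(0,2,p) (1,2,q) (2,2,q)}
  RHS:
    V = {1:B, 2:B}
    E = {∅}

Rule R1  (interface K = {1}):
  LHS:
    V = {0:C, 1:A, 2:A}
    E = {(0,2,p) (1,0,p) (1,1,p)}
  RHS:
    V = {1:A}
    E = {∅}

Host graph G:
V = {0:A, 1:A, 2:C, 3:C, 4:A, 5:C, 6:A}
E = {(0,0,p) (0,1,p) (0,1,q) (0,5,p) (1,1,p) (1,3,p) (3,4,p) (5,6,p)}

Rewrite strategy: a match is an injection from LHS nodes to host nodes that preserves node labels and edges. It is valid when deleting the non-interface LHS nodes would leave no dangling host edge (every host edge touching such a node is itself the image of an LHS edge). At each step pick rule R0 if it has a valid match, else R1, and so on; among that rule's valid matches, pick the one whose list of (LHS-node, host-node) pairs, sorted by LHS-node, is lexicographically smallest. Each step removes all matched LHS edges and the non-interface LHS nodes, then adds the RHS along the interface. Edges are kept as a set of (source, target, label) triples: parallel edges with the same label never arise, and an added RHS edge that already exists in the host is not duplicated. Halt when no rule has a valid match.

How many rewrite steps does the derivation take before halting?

[0] host  ⇒  7 nodes, 8 edges  {0-p->0 0-p->1 0-q->1 0-p->5 1-p->1 1-p->3 3-p->4 5-p->6}
[1] R1 @ {0↦3, 1↦1, 2↦4}  ⇒  5 nodes, 5 edges  {0-p->0 0-p->1 0-q->1 0-p->5 5-p->6}
[2] R1 @ {0↦5, 1↦0, 2↦6}  ⇒  3 nodes, 2 edges  {0-p->1 0-q->1}
normal form: no rule applies after step 2

Answer: 2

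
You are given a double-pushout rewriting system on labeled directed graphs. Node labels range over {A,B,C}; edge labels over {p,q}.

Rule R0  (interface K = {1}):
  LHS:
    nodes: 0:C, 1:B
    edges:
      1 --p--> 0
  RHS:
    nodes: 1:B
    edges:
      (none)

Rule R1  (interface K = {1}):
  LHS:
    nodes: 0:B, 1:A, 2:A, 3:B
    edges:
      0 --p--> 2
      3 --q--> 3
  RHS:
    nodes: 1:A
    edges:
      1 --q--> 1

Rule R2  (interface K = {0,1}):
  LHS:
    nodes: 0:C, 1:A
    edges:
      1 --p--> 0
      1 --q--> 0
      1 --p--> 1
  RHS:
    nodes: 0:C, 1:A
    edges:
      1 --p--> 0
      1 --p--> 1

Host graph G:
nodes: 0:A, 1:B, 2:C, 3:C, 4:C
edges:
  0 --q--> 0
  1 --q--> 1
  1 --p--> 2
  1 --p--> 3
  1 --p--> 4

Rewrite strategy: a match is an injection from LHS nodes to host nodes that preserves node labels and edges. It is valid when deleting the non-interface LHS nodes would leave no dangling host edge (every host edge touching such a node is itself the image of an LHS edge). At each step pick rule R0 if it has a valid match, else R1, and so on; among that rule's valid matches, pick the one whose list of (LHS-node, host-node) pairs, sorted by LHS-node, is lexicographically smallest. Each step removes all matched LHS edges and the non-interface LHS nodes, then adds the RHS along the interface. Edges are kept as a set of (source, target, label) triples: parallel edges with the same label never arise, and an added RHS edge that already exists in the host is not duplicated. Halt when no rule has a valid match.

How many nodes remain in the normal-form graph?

initial: |V|=5 |E|=5  E = 0-q->0 1-q->1 1-p->2 1-p->3 1-p->4
step 1: apply R0 at {0↦2, 1↦1}  → |V|=4 |E|=4  E = 0-q->0 1-q->1 1-p->3 1-p->4
step 2: apply R0 at {0↦3, 1↦1}  → |V|=3 |E|=3  E = 0-q->0 1-q->1 1-p->4
step 3: apply R0 at {0↦4, 1↦1}  → |V|=2 |E|=2  E = 0-q->0 1-q->1
halt: no rule applies after step 3
NF nodes: {0:A, 1:B}

Answer: 2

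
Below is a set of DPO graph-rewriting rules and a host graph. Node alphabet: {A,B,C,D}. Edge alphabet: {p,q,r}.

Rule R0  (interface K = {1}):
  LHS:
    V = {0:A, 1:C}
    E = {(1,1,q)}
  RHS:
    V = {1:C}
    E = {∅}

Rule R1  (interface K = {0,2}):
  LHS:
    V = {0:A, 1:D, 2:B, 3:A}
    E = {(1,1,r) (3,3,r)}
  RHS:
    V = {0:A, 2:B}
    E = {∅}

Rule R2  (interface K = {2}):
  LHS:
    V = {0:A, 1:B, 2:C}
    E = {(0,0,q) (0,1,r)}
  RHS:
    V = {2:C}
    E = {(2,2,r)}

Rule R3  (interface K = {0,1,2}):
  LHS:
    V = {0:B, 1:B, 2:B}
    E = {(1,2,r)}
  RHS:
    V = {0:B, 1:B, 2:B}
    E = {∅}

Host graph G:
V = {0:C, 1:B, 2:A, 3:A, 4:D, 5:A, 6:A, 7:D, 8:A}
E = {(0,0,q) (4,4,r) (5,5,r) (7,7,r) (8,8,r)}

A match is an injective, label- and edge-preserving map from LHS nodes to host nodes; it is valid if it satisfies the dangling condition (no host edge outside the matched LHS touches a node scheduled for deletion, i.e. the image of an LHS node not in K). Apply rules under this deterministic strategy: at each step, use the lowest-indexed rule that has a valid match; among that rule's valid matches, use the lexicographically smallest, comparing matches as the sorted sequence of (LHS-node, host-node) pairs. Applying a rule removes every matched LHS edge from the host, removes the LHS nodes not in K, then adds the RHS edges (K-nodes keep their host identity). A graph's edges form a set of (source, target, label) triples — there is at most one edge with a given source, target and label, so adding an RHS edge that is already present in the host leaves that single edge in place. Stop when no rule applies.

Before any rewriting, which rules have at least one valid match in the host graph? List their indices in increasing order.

Answer: [R0,R1]

Steps:
R0: 3 valid matches — {0↦2, 1↦0}, {0↦3, 1↦0}, {0↦6, 1↦0}
R1: 16 valid matches — {0↦2, 1↦4, 2↦1, 3↦5}, {0↦2, 1↦4, 2↦1, 3↦8}, {0↦2, 1↦7, 2↦1, 3↦5} (+13 more)
R2: no valid match — LHS pattern not found
R3: no valid match — LHS pattern not found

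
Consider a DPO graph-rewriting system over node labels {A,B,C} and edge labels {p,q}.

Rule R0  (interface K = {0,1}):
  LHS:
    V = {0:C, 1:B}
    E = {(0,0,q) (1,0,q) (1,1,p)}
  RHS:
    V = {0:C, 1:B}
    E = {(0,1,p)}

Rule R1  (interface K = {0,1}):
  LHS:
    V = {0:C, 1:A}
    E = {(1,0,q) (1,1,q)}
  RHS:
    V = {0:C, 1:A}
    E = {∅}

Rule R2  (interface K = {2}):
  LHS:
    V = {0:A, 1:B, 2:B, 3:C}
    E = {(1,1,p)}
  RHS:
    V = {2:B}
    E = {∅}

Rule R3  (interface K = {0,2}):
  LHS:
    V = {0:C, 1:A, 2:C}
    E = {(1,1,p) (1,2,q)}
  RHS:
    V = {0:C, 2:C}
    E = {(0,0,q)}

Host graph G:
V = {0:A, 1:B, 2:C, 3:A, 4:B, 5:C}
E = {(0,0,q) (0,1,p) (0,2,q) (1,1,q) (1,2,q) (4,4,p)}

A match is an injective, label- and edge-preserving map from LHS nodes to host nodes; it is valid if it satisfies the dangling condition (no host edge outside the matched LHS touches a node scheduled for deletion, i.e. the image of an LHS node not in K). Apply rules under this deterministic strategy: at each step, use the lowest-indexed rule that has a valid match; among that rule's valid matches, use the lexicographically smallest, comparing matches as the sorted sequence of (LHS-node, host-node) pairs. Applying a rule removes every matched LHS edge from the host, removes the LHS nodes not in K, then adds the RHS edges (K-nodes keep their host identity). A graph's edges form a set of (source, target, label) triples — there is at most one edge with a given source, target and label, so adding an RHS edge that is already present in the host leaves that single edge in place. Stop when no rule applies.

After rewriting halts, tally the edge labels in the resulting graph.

Answer: p:1 q:2

Rewrite trace:
[0] host  ⇒  6 nodes, 6 edges  {0-q->0 0-p->1 0-q->2 1-q->1 1-q->2 4-p->4}
[1] R1 @ {0↦2, 1↦0}  ⇒  6 nodes, 4 edges  {0-p->1 1-q->1 1-q->2 4-p->4}
[2] R2 @ {0↦3, 1↦4, 2↦1, 3↦5}  ⇒  3 nodes, 3 edges  {0-p->1 1-q->1 1-q->2}
halt: no rule applies after step 2
NF edges: [(0, 1, 'p'), (1, 1, 'q'), (1, 2, 'q')]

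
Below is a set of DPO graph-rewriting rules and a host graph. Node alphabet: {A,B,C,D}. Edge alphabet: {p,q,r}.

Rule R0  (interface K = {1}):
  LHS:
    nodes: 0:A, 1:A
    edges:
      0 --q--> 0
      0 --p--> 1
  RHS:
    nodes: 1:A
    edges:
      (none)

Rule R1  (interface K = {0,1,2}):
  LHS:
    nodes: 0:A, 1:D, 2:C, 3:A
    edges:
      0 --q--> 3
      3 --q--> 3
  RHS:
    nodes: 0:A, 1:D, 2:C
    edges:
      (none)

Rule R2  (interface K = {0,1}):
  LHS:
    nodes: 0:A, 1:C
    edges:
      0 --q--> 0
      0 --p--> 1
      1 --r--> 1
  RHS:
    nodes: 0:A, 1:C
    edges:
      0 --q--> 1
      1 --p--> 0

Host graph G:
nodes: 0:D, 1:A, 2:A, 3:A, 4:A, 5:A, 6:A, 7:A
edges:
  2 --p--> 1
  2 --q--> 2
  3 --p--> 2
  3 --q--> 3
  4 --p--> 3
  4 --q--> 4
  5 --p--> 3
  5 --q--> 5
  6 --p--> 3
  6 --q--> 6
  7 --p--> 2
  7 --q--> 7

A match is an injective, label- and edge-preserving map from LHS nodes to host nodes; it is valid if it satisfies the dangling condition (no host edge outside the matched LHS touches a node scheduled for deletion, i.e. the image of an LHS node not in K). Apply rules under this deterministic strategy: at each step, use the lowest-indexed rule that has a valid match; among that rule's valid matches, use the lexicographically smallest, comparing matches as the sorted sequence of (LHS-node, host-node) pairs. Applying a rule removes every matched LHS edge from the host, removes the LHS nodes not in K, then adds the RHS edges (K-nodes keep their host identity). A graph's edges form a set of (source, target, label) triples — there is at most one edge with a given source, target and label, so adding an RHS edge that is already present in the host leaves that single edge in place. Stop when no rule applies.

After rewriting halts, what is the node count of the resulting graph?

Answer: 2

Derivation:
initial: |V|=8 |E|=12  E = 2-p->1 2-q->2 3-p->2 3-q->3 4-p->3 4-q->4 5-p->3 5-q->5 6-p->3 6-q->6 7-p->2 7-q->7
step 1: apply R0 at {0↦4, 1↦3}  → |V|=7 |E|=10  E = 2-p->1 2-q->2 3-p->2 3-q->3 5-p->3 5-q->5 6-p->3 6-q->6 7-p->2 7-q->7
step 2: apply R0 at {0↦5, 1↦3}  → |V|=6 |E|=8  E = 2-p->1 2-q->2 3-p->2 3-q->3 6-p->3 6-q->6 7-p->2 7-q->7
step 3: apply R0 at {0↦6, 1↦3}  → |V|=5 |E|=6  E = 2-p->1 2-q->2 3-p->2 3-q->3 7-p->2 7-q->7
step 4: apply R0 at {0↦3, 1↦2}  → |V|=4 |E|=4  E = 2-p->1 2-q->2 7-p->2 7-q->7
step 5: apply R0 at {0↦7, 1↦2}  → |V|=3 |E|=2  E = 2-p->1 2-q->2
step 6: apply R0 at {0↦2, 1↦1}  → |V|=2 |E|=0  E = ∅
normal form: no rule applies after step 6
NF nodes: {0:D, 1:A}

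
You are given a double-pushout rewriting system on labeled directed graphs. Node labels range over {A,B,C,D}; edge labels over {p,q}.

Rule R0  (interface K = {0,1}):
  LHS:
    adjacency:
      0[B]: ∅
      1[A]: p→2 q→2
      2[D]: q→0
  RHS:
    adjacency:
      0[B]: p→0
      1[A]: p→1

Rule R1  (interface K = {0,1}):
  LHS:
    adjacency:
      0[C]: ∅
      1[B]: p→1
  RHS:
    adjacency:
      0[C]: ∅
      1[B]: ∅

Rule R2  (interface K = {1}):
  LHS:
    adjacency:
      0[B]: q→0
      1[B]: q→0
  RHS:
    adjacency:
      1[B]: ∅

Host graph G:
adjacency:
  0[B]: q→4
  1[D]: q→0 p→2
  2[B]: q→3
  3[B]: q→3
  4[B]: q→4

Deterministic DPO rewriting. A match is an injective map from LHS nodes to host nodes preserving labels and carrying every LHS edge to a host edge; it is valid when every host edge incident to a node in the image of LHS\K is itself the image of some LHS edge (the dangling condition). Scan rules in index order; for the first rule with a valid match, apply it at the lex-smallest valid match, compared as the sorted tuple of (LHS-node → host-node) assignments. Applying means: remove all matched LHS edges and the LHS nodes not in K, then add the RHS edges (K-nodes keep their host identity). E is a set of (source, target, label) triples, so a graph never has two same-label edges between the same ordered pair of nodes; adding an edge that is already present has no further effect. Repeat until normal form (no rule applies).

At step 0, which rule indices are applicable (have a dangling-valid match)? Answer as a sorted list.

R0: no valid match — LHS pattern not found
R1: no valid match — LHS pattern not found
R2: 2 valid matches — {0↦3, 1↦2}, {0↦4, 1↦0}

Answer: [R2]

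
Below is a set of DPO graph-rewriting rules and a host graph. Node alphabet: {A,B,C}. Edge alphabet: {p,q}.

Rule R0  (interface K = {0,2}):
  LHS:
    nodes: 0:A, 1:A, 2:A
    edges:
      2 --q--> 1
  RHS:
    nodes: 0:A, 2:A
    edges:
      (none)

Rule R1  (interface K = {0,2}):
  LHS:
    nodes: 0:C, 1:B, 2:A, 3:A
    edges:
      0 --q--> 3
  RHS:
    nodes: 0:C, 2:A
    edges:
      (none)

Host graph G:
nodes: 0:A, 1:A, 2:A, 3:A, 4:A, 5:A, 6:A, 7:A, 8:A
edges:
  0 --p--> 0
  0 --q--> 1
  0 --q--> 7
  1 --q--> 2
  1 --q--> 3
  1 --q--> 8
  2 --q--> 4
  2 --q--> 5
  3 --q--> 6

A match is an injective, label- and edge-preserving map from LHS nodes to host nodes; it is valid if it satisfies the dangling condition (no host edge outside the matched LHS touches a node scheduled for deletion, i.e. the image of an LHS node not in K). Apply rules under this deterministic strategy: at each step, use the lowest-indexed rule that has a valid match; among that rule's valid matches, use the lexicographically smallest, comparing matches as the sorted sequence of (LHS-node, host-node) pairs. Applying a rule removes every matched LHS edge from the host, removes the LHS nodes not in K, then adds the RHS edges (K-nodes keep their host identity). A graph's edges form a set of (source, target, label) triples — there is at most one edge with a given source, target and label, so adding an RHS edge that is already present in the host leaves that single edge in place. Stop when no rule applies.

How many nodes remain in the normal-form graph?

Answer: 2

Rewrite trace:
initial: |V|=9 |E|=9  E = 0-p->0 0-q->1 0-q->7 1-q->2 1-q->3 1-q->8 2-q->4 2-q->5 3-q->6
step 1: apply R0 at {0↦0, 1↦4, 2↦2}  → |V|=8 |E|=8  E = 0-p->0 0-q->1 0-q->7 1-q->2 1-q->3 1-q->8 2-q->5 3-q->6
step 2: apply R0 at {0↦0, 1↦5, 2↦2}  → |V|=7 |E|=7  E = 0-p->0 0-q->1 0-q->7 1-q->2 1-q->3 1-q->8 3-q->6
step 3: apply R0 at {0↦0, 1↦2, 2↦1}  → |V|=6 |E|=6  E = 0-p->0 0-q->1 0-q->7 1-q->3 1-q->8 3-q->6
step 4: apply R0 at {0↦0, 1↦6, 2↦3}  → |V|=5 |E|=5  E = 0-p->0 0-q->1 0-q->7 1-q->3 1-q->8
step 5: apply R0 at {0↦0, 1↦3, 2↦1}  → |V|=4 |E|=4  E = 0-p->0 0-q->1 0-q->7 1-q->8
step 6: apply R0 at {0↦0, 1↦8, 2↦1}  → |V|=3 |E|=3  E = 0-p->0 0-q->1 0-q->7
step 7: apply R0 at {0↦1, 1↦7, 2↦0}  → |V|=2 |E|=2  E = 0-p->0 0-q->1
halt: no rule applies after step 7
NF nodes: {0:A, 1:A}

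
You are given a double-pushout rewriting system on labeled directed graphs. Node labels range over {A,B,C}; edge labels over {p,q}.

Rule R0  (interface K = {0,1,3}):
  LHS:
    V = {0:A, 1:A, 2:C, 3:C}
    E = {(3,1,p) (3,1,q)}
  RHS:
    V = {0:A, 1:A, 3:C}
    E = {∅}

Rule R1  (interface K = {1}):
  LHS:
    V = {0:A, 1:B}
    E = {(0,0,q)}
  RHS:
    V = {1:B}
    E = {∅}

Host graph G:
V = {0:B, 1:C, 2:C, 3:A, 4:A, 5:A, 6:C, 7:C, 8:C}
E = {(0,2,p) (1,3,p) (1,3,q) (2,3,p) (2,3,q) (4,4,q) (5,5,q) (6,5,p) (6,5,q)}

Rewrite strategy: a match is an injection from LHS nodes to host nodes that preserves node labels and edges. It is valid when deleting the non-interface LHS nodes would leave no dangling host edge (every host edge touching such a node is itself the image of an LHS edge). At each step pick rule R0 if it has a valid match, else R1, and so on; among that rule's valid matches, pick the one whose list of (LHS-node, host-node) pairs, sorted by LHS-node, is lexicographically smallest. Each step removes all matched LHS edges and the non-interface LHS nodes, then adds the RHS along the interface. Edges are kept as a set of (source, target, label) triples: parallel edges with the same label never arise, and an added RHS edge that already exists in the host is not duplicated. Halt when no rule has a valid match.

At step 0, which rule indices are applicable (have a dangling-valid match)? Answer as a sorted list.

Answer: [R0,R1]

Derivation:
R0: 12 valid matches — {0↦3, 1↦5, 2↦7, 3↦6}, {0↦3, 1↦5, 2↦8, 3↦6}, {0↦4, 1↦3, 2↦7, 3↦1} (+9 more)
R1: 1 valid match — {0↦4, 1↦0}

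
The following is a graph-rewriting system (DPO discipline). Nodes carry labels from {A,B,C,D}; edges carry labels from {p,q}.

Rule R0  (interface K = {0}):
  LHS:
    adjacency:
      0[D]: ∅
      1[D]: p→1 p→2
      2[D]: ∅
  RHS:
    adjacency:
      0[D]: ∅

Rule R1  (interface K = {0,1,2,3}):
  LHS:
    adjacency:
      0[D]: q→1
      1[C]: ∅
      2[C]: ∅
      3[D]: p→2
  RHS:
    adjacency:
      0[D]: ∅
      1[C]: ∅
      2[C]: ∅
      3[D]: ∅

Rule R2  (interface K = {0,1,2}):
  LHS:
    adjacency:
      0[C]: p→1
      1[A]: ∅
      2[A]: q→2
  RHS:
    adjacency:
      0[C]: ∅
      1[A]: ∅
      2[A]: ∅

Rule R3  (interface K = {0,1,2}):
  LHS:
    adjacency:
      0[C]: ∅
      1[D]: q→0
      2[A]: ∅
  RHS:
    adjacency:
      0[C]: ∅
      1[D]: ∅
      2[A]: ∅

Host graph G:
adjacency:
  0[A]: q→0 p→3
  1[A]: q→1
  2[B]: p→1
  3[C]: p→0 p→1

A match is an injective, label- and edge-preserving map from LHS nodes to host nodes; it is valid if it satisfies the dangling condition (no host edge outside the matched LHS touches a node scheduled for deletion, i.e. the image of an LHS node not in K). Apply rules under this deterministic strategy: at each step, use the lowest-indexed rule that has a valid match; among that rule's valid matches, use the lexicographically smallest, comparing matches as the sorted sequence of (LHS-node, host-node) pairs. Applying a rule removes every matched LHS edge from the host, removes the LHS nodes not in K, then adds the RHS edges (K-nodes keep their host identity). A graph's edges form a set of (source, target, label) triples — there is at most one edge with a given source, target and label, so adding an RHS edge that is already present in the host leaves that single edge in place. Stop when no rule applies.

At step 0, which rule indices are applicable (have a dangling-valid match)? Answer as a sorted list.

Answer: [R2]

Derivation:
R0: no valid match — LHS pattern not found
R1: no valid match — LHS pattern not found
R2: 2 valid matches — {0↦3, 1↦0, 2↦1}, {0↦3, 1↦1, 2↦0}
R3: no valid match — LHS pattern not found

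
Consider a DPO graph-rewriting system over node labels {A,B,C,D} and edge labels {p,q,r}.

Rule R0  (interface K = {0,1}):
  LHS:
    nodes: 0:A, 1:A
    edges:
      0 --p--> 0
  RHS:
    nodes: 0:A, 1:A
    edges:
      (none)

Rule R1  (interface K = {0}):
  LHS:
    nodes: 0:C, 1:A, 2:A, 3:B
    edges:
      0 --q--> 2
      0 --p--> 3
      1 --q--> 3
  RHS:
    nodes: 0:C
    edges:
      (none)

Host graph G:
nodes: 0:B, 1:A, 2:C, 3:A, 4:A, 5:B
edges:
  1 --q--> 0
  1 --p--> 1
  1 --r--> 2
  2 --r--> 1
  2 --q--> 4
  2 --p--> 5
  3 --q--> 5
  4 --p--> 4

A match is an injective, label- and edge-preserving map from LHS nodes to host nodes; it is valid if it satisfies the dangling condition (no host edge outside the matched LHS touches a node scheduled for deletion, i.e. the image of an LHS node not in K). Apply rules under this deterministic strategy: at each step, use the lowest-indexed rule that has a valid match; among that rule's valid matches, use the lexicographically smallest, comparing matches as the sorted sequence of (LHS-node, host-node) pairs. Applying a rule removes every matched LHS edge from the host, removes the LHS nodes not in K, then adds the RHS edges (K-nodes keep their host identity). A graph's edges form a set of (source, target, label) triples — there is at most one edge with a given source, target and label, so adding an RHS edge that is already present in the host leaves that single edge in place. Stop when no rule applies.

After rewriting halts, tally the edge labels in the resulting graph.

initial: |V|=6 |E|=8  E = 1-q->0 1-p->1 1-r->2 2-r->1 2-q->4 2-p->5 3-q->5 4-p->4
step 1: apply R0 at {0↦1, 1↦3}  → |V|=6 |E|=7  E = 1-q->0 1-r->2 2-r->1 2-q->4 2-p->5 3-q->5 4-p->4
step 2: apply R0 at {0↦4, 1↦1}  → |V|=6 |E|=6  E = 1-q->0 1-r->2 2-r->1 2-q->4 2-p->5 3-q->5
step 3: apply R1 at {0↦2, 1↦3, 2↦4, 3↦5}  → |V|=3 |E|=3  E = 1-q->0 1-r->2 2-r->1
normal form: no rule applies after step 3
NF edges: [(1, 0, 'q'), (1, 2, 'r'), (2, 1, 'r')]

Answer: q:1 r:2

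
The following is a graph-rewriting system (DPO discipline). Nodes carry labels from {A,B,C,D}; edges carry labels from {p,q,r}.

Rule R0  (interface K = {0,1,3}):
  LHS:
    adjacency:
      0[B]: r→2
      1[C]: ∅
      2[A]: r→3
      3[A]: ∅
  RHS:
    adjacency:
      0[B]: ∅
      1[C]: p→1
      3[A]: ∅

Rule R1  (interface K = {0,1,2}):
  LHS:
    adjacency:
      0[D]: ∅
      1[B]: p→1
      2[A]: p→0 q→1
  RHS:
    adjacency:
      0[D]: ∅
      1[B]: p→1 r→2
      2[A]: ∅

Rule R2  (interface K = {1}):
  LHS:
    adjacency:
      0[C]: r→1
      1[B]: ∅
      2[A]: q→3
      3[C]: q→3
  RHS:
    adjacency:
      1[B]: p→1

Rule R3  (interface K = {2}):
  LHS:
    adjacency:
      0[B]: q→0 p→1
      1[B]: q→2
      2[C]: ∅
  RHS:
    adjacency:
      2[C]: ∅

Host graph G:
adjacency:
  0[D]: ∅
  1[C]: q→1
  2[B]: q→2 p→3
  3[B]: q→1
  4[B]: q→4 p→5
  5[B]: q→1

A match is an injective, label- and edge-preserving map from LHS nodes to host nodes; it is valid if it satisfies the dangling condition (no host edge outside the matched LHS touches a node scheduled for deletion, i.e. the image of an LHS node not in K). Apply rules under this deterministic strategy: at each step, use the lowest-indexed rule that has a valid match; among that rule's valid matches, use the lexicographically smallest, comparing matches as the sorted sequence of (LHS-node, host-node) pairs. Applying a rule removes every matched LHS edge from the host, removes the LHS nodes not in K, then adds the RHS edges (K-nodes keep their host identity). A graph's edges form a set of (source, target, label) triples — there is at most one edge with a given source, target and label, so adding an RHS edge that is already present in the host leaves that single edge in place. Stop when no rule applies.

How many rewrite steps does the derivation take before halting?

initial: |V|=6 |E|=7  E = 1-q->1 2-q->2 2-p->3 3-q->1 4-q->4 4-p->5 5-q->1
step 1: apply R3 at {0↦2, 1↦3, 2↦1}  → |V|=4 |E|=4  E = 1-q->1 4-q->4 4-p->5 5-q->1
step 2: apply R3 at {0↦4, 1↦5, 2↦1}  → |V|=2 |E|=1  E = 1-q->1
final graph: no rule applies after step 2

Answer: 2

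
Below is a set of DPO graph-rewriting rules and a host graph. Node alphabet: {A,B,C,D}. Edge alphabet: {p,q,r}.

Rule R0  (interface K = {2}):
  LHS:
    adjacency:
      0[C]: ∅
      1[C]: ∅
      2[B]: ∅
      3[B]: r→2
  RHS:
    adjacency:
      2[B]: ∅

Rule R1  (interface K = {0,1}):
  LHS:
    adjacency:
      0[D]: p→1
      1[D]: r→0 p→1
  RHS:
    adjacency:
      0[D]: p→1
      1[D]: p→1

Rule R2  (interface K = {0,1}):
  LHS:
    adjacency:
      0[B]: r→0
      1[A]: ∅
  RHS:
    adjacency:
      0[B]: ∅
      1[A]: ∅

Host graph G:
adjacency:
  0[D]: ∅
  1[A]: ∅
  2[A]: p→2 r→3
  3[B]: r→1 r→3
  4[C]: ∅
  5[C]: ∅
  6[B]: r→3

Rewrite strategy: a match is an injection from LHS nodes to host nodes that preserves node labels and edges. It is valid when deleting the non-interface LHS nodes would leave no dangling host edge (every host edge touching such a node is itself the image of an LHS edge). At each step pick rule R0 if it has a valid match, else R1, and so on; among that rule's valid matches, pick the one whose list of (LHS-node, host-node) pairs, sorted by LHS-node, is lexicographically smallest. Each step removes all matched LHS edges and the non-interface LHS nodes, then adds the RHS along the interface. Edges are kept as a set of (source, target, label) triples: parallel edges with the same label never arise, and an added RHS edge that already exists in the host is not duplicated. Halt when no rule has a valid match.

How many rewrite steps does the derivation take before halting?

Answer: 2

Derivation:
[0] host  ⇒  7 nodes, 5 edges  {2-p->2 2-r->3 3-r->1 3-r->3 6-r->3}
[1] R0 @ {0↦4, 1↦5, 2↦3, 3↦6}  ⇒  4 nodes, 4 edges  {2-p->2 2-r->3 3-r->1 3-r->3}
[2] R2 @ {0↦3, 1↦1}  ⇒  4 nodes, 3 edges  {2-p->2 2-r->3 3-r->1}
normal form: no rule applies after step 2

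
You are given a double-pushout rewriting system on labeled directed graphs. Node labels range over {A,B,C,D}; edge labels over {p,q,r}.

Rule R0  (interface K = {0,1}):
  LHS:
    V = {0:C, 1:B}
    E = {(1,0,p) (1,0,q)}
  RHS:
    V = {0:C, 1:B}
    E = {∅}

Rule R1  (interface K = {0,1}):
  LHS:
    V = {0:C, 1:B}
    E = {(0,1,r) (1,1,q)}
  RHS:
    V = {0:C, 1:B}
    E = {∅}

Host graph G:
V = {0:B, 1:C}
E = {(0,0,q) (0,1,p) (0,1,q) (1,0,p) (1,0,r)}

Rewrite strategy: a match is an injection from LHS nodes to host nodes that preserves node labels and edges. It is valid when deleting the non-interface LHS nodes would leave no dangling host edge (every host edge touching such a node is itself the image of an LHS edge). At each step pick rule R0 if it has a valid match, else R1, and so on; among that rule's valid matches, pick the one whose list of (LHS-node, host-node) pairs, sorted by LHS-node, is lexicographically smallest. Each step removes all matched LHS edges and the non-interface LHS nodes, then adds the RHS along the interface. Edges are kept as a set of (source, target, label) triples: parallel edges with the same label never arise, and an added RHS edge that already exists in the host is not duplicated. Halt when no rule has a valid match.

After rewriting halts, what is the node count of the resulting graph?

Answer: 2

Derivation:
initial: |V|=2 |E|=5  E = 0-q->0 0-p->1 0-q->1 1-p->0 1-r->0
step 1: apply R0 at {0↦1, 1↦0}  → |V|=2 |E|=3  E = 0-q->0 1-p->0 1-r->0
step 2: apply R1 at {0↦1, 1↦0}  → |V|=2 |E|=1  E = 1-p->0
final graph: no rule applies after step 2
NF nodes: {0:B, 1:C}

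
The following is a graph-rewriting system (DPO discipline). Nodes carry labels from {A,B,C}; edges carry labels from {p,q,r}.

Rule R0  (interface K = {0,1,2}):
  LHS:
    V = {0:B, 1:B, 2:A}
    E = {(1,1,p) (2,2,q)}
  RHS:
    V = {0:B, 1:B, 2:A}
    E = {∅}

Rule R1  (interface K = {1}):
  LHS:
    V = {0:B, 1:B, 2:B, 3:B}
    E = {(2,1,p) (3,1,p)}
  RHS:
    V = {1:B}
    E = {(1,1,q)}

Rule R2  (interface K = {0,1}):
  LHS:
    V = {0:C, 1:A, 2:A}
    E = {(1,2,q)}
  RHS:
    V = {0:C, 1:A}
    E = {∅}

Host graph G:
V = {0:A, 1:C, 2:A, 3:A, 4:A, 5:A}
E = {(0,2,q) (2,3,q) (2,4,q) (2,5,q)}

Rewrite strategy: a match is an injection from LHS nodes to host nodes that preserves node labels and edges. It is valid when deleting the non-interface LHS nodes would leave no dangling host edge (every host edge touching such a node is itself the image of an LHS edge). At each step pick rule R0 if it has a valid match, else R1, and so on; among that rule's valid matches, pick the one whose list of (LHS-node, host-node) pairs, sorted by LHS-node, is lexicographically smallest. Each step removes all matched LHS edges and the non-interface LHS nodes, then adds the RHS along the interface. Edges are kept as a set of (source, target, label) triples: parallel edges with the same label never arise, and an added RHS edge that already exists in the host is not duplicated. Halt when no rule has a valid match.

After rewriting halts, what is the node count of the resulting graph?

Answer: 2

Derivation:
initial: |V|=6 |E|=4  E = 0-q->2 2-q->3 2-q->4 2-q->5
step 1: apply R2 at {0↦1, 1↦2, 2↦3}  → |V|=5 |E|=3  E = 0-q->2 2-q->4 2-q->5
step 2: apply R2 at {0↦1, 1↦2, 2↦4}  → |V|=4 |E|=2  E = 0-q->2 2-q->5
step 3: apply R2 at {0↦1, 1↦2, 2↦5}  → |V|=3 |E|=1  E = 0-q->2
step 4: apply R2 at {0↦1, 1↦0, 2↦2}  → |V|=2 |E|=0  E = ∅
normal form: no rule applies after step 4
NF nodes: {0:A, 1:C}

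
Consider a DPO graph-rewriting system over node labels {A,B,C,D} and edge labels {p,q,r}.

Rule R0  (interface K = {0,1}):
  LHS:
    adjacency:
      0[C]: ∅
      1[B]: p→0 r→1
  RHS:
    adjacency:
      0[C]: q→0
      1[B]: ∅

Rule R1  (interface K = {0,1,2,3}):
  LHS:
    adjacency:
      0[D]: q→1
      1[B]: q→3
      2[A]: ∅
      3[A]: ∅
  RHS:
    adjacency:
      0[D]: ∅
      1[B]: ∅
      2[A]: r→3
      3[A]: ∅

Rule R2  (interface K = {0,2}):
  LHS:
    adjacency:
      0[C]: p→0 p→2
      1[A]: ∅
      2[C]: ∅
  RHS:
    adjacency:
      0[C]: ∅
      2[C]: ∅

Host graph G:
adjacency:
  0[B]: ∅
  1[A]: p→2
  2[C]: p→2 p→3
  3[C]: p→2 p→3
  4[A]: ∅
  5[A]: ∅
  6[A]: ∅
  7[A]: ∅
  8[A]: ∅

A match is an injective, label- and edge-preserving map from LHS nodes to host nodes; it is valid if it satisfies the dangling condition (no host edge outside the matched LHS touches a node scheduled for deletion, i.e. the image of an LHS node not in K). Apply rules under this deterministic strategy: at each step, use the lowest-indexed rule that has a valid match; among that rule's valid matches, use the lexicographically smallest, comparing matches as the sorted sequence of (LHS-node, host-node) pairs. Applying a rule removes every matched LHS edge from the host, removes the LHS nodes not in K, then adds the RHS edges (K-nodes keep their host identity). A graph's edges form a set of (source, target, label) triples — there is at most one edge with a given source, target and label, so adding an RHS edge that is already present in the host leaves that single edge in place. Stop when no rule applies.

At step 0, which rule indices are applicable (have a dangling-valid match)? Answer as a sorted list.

Answer: [R2]

Derivation:
R0: no valid match — LHS pattern not found
R1: no valid match — LHS pattern not found
R2: 10 valid matches — {0↦2, 1↦4, 2↦3}, {0↦2, 1↦5, 2↦3}, {0↦2, 1↦6, 2↦3} (+7 more)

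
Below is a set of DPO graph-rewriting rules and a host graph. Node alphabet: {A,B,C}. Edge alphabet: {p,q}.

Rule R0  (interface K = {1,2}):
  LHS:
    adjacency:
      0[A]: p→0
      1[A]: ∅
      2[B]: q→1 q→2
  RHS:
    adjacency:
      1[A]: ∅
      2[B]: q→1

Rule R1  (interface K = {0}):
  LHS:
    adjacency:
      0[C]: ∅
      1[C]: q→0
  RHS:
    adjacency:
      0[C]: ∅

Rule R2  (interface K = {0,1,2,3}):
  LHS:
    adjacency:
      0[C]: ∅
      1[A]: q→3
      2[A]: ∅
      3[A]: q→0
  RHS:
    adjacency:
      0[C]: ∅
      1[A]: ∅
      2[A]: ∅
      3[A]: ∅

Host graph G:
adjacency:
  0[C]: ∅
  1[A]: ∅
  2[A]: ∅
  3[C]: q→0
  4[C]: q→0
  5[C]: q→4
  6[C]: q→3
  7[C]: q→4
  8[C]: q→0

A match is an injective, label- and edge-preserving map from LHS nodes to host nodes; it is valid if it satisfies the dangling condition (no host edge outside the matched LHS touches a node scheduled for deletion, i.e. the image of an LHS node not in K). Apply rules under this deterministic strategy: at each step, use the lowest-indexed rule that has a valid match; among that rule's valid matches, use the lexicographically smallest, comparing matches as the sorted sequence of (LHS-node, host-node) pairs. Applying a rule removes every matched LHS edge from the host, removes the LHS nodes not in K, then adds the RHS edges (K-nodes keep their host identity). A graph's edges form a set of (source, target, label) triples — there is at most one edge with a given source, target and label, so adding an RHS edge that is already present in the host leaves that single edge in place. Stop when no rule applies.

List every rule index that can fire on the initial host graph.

R0: no valid match — LHS pattern not found
R1: 4 valid matches — {0↦0, 1↦8}, {0↦3, 1↦6}, {0↦4, 1↦5} (+1 more)
R2: no valid match — LHS pattern not found

Answer: [R1]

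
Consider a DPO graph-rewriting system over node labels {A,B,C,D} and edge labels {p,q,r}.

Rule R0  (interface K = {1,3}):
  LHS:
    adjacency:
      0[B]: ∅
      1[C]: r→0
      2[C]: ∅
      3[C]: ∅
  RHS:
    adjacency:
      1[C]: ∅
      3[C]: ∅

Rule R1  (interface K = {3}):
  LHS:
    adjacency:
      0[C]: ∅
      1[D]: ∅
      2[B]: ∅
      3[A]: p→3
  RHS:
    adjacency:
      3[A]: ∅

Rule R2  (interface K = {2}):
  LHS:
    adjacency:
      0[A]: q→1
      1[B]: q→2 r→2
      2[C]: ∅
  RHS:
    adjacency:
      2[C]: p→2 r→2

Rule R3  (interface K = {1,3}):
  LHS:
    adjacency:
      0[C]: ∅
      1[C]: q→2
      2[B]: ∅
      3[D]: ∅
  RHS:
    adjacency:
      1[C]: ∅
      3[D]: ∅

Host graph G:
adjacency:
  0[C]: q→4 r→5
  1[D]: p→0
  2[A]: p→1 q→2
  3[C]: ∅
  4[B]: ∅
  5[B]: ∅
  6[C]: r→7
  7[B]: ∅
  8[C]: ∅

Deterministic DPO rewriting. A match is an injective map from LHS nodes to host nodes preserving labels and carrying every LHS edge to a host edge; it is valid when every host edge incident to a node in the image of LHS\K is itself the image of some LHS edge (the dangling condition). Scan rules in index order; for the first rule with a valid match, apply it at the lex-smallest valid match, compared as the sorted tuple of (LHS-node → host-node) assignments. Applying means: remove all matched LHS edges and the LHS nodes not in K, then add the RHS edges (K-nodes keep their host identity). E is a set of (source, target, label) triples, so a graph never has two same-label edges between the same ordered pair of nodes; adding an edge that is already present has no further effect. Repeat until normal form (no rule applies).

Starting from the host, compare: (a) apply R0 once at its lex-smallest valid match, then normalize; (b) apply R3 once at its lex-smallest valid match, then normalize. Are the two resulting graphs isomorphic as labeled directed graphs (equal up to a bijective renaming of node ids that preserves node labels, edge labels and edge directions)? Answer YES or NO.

branch R0-first: apply at {0↦5, 1↦0, 2↦3, 3↦6} → |E|=5, then 2 more step(s) → NF |V|=3 |E|=3 V={0:C, 1:D, 2:A} E=1-p->0 2-p->1 2-q->2
branch R3-first: apply at {0↦3, 1↦0, 2↦4, 3↦1} → |E|=5, then 1 more step(s) → NF |V|=5 |E|=4 V={0:C, 1:D, 2:A, 6:C, 7:B} E=1-p->0 2-p->1 2-q->2 6-r->7
graphs not isomorphic

Answer: NO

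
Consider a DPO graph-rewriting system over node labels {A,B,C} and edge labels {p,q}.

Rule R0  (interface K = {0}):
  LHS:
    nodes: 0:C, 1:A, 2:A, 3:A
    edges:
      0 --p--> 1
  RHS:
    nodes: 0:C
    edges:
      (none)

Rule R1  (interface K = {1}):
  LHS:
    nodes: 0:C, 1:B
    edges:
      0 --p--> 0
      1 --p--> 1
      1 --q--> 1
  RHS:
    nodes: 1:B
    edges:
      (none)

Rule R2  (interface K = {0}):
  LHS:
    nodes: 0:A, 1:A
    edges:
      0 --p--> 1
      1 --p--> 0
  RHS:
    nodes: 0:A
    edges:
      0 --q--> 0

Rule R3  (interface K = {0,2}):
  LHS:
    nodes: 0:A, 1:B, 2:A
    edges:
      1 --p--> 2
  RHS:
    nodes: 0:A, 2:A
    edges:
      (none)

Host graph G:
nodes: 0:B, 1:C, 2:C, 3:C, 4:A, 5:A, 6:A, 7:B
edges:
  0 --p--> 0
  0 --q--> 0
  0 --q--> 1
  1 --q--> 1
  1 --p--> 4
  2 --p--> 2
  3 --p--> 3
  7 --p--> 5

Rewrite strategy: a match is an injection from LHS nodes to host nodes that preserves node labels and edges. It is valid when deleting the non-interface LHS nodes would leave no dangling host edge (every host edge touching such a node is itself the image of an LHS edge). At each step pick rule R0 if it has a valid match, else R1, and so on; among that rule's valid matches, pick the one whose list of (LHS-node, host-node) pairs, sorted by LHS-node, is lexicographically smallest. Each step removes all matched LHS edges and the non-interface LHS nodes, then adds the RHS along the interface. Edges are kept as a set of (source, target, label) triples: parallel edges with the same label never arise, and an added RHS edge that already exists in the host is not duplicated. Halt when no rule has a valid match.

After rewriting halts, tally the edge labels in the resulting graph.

Answer: p:1 q:2

Steps:
[0] host  ⇒  8 nodes, 8 edges  {0-p->0 0-q->0 0-q->1 1-q->1 1-p->4 2-p->2 3-p->3 7-p->5}
[1] R1 @ {0↦2, 1↦0}  ⇒  7 nodes, 5 edges  {0-q->1 1-q->1 1-p->4 3-p->3 7-p->5}
[2] R3 @ {0↦4, 1↦7, 2↦5}  ⇒  6 nodes, 4 edges  {0-q->1 1-q->1 1-p->4 3-p->3}
[3] R0 @ {0↦1, 1↦4, 2↦5, 3↦6}  ⇒  3 nodes, 3 edges  {0-q->1 1-q->1 3-p->3}
normal form: no rule applies after step 3
NF edges: [(0, 1, 'q'), (1, 1, 'q'), (3, 3, 'p')]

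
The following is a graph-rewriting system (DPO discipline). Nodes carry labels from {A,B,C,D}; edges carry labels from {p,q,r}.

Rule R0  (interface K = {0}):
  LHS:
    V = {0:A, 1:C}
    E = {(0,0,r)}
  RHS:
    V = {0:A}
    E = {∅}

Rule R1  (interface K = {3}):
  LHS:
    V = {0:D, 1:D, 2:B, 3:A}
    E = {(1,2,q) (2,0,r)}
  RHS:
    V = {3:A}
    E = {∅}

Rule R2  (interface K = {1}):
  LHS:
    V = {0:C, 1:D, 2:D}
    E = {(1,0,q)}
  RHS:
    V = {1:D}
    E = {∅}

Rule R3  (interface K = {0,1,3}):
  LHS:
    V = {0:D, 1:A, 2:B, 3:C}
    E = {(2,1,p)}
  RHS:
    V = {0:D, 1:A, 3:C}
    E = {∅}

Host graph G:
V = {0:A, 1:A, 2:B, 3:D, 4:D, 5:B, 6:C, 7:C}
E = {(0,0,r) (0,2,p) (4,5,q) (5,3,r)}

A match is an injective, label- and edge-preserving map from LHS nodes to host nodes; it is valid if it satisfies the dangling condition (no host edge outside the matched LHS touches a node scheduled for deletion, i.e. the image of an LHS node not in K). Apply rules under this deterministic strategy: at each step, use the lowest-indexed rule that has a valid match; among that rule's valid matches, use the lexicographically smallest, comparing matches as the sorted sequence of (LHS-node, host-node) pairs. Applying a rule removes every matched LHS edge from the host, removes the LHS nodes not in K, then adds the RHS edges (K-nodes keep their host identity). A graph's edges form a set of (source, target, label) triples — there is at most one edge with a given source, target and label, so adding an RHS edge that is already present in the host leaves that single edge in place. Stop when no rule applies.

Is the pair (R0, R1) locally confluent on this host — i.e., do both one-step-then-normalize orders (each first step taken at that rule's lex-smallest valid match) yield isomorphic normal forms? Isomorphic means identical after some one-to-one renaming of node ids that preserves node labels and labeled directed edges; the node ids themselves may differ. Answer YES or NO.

Answer: YES

Derivation:
branch R0-first: apply at {0↦0, 1↦6} → |E|=3, then 1 more step(s) → NF |V|=4 |E|=1 V={0:A, 1:A, 2:B, 7:C} E=0-p->2
branch R1-first: apply at {0↦3, 1↦4, 2↦5, 3↦0} → |E|=2, then 1 more step(s) → NF |V|=4 |E|=1 V={0:A, 1:A, 2:B, 7:C} E=0-p->2
graphs isomorphic (equal up to label-preserving node renaming)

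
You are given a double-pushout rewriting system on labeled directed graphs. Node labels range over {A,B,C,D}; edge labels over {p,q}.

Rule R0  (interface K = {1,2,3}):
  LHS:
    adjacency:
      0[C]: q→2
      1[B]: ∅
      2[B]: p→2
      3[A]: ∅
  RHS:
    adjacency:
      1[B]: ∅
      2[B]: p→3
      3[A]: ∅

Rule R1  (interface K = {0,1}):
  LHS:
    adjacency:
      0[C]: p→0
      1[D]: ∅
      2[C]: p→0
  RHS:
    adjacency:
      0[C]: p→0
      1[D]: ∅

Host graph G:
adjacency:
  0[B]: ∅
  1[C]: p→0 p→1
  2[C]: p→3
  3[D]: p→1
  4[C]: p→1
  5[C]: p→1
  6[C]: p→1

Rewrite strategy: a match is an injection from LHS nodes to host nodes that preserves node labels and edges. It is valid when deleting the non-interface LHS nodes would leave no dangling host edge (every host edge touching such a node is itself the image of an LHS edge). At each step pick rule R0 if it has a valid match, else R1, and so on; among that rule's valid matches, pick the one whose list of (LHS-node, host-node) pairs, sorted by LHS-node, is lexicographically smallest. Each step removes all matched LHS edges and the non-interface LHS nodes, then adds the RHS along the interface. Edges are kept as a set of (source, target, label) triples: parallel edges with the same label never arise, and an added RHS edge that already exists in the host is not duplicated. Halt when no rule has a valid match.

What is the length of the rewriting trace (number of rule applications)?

[0] host  ⇒  7 nodes, 7 edges  {1-p->0 1-p->1 2-p->3 3-p->1 4-p->1 5-p->1 6-p->1}
[1] R1 @ {0↦1, 1↦3, 2↦4}  ⇒  6 nodes, 6 edges  {1-p->0 1-p->1 2-p->3 3-p->1 5-p->1 6-p->1}
[2] R1 @ {0↦1, 1↦3, 2↦5}  ⇒  5 nodes, 5 edges  {1-p->0 1-p->1 2-p->3 3-p->1 6-p->1}
[3] R1 @ {0↦1, 1↦3, 2↦6}  ⇒  4 nodes, 4 edges  {1-p->0 1-p->1 2-p->3 3-p->1}
normal form: no rule applies after step 3

Answer: 3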